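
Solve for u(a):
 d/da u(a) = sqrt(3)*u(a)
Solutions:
 u(a) = C1*exp(sqrt(3)*a)


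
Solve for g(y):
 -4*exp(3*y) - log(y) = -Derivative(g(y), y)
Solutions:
 g(y) = C1 + y*log(y) - y + 4*exp(3*y)/3


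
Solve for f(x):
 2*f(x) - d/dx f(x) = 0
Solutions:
 f(x) = C1*exp(2*x)


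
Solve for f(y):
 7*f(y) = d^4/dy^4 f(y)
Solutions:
 f(y) = C1*exp(-7^(1/4)*y) + C2*exp(7^(1/4)*y) + C3*sin(7^(1/4)*y) + C4*cos(7^(1/4)*y)


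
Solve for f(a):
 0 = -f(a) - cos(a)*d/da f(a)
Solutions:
 f(a) = C1*sqrt(sin(a) - 1)/sqrt(sin(a) + 1)


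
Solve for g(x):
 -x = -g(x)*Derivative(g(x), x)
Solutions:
 g(x) = -sqrt(C1 + x^2)
 g(x) = sqrt(C1 + x^2)


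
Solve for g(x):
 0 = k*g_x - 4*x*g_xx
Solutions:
 g(x) = C1 + x^(re(k)/4 + 1)*(C2*sin(log(x)*Abs(im(k))/4) + C3*cos(log(x)*im(k)/4))


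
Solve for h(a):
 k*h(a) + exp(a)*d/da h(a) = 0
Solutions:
 h(a) = C1*exp(k*exp(-a))


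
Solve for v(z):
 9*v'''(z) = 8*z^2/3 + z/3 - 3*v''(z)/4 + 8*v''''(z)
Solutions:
 v(z) = C1 + C2*z + C3*exp(z*(9 - sqrt(105))/16) + C4*exp(z*(9 + sqrt(105))/16) + 8*z^4/27 - 382*z^3/27 + 14776*z^2/27


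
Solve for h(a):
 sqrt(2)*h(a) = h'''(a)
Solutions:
 h(a) = C3*exp(2^(1/6)*a) + (C1*sin(2^(1/6)*sqrt(3)*a/2) + C2*cos(2^(1/6)*sqrt(3)*a/2))*exp(-2^(1/6)*a/2)


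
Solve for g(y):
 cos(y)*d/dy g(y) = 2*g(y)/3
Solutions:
 g(y) = C1*(sin(y) + 1)^(1/3)/(sin(y) - 1)^(1/3)


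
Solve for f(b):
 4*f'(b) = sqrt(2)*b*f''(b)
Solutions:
 f(b) = C1 + C2*b^(1 + 2*sqrt(2))


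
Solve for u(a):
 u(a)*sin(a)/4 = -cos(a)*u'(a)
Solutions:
 u(a) = C1*cos(a)^(1/4)


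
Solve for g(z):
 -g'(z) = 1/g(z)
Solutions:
 g(z) = -sqrt(C1 - 2*z)
 g(z) = sqrt(C1 - 2*z)


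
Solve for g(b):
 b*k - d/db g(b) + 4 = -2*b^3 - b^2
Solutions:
 g(b) = C1 + b^4/2 + b^3/3 + b^2*k/2 + 4*b


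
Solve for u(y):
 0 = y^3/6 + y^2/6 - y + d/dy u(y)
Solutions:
 u(y) = C1 - y^4/24 - y^3/18 + y^2/2


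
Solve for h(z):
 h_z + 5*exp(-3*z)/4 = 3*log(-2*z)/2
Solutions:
 h(z) = C1 + 3*z*log(-z)/2 + 3*z*(-1 + log(2))/2 + 5*exp(-3*z)/12


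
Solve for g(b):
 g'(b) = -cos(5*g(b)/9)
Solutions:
 b - 9*log(sin(5*g(b)/9) - 1)/10 + 9*log(sin(5*g(b)/9) + 1)/10 = C1


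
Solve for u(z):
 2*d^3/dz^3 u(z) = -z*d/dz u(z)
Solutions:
 u(z) = C1 + Integral(C2*airyai(-2^(2/3)*z/2) + C3*airybi(-2^(2/3)*z/2), z)


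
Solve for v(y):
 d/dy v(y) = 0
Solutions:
 v(y) = C1


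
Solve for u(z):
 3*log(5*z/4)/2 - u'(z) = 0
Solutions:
 u(z) = C1 + 3*z*log(z)/2 - 3*z*log(2) - 3*z/2 + 3*z*log(5)/2


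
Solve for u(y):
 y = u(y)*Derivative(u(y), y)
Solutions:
 u(y) = -sqrt(C1 + y^2)
 u(y) = sqrt(C1 + y^2)


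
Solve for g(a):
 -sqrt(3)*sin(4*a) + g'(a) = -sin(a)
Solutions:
 g(a) = C1 + cos(a) - sqrt(3)*cos(4*a)/4


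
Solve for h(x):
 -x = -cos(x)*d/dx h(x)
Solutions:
 h(x) = C1 + Integral(x/cos(x), x)


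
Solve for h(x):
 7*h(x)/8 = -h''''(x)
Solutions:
 h(x) = (C1*sin(2^(3/4)*7^(1/4)*x/4) + C2*cos(2^(3/4)*7^(1/4)*x/4))*exp(-2^(3/4)*7^(1/4)*x/4) + (C3*sin(2^(3/4)*7^(1/4)*x/4) + C4*cos(2^(3/4)*7^(1/4)*x/4))*exp(2^(3/4)*7^(1/4)*x/4)


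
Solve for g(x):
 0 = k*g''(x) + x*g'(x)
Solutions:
 g(x) = C1 + C2*sqrt(k)*erf(sqrt(2)*x*sqrt(1/k)/2)


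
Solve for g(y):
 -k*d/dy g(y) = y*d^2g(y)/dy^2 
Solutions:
 g(y) = C1 + y^(1 - re(k))*(C2*sin(log(y)*Abs(im(k))) + C3*cos(log(y)*im(k)))


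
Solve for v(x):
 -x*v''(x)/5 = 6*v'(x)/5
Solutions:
 v(x) = C1 + C2/x^5


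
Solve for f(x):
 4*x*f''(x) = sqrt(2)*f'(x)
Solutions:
 f(x) = C1 + C2*x^(sqrt(2)/4 + 1)


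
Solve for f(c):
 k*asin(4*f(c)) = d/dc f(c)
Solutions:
 Integral(1/asin(4*_y), (_y, f(c))) = C1 + c*k


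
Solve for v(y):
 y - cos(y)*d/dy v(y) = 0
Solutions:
 v(y) = C1 + Integral(y/cos(y), y)


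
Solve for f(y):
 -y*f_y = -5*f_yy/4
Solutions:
 f(y) = C1 + C2*erfi(sqrt(10)*y/5)


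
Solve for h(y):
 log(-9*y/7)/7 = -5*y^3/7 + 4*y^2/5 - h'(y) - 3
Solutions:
 h(y) = C1 - 5*y^4/28 + 4*y^3/15 - y*log(-y)/7 + y*(-20 - 2*log(3) + log(7))/7


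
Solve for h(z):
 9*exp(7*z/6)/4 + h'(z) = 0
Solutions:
 h(z) = C1 - 27*exp(7*z/6)/14


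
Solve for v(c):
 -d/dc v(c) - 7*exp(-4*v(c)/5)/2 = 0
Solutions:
 v(c) = 5*log(-I*(C1 - 14*c/5)^(1/4))
 v(c) = 5*log(I*(C1 - 14*c/5)^(1/4))
 v(c) = 5*log(-(C1 - 14*c/5)^(1/4))
 v(c) = 5*log(C1 - 14*c/5)/4


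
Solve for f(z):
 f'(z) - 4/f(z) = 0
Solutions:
 f(z) = -sqrt(C1 + 8*z)
 f(z) = sqrt(C1 + 8*z)


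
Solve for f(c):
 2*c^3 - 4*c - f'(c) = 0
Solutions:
 f(c) = C1 + c^4/2 - 2*c^2


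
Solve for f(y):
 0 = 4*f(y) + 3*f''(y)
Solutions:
 f(y) = C1*sin(2*sqrt(3)*y/3) + C2*cos(2*sqrt(3)*y/3)


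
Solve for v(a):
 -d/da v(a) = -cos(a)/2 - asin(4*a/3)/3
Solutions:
 v(a) = C1 + a*asin(4*a/3)/3 + sqrt(9 - 16*a^2)/12 + sin(a)/2


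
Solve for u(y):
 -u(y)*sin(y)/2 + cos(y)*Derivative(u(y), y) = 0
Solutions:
 u(y) = C1/sqrt(cos(y))


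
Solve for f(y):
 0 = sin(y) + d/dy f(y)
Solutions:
 f(y) = C1 + cos(y)


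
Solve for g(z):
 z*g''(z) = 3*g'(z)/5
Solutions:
 g(z) = C1 + C2*z^(8/5)


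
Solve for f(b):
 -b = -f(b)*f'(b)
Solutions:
 f(b) = -sqrt(C1 + b^2)
 f(b) = sqrt(C1 + b^2)


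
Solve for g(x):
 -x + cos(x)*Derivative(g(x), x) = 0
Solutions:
 g(x) = C1 + Integral(x/cos(x), x)


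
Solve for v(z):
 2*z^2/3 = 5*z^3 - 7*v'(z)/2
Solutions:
 v(z) = C1 + 5*z^4/14 - 4*z^3/63


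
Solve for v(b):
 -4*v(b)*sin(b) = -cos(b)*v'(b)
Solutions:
 v(b) = C1/cos(b)^4


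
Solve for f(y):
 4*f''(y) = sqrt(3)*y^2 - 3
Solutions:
 f(y) = C1 + C2*y + sqrt(3)*y^4/48 - 3*y^2/8


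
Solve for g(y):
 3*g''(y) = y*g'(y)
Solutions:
 g(y) = C1 + C2*erfi(sqrt(6)*y/6)


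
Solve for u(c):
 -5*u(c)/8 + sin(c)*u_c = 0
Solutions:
 u(c) = C1*(cos(c) - 1)^(5/16)/(cos(c) + 1)^(5/16)


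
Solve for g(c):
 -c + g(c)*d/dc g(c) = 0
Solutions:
 g(c) = -sqrt(C1 + c^2)
 g(c) = sqrt(C1 + c^2)


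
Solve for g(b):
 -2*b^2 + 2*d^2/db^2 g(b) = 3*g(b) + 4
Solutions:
 g(b) = C1*exp(-sqrt(6)*b/2) + C2*exp(sqrt(6)*b/2) - 2*b^2/3 - 20/9


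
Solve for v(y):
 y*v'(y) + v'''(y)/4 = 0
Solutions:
 v(y) = C1 + Integral(C2*airyai(-2^(2/3)*y) + C3*airybi(-2^(2/3)*y), y)


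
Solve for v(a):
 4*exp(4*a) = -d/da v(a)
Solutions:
 v(a) = C1 - exp(4*a)


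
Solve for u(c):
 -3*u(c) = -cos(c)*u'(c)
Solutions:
 u(c) = C1*(sin(c) + 1)^(3/2)/(sin(c) - 1)^(3/2)


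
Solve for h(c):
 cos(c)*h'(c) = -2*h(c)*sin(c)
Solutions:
 h(c) = C1*cos(c)^2


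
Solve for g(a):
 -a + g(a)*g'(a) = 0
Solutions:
 g(a) = -sqrt(C1 + a^2)
 g(a) = sqrt(C1 + a^2)


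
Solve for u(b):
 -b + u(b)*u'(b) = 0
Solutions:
 u(b) = -sqrt(C1 + b^2)
 u(b) = sqrt(C1 + b^2)


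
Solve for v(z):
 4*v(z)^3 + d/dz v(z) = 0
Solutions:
 v(z) = -sqrt(2)*sqrt(-1/(C1 - 4*z))/2
 v(z) = sqrt(2)*sqrt(-1/(C1 - 4*z))/2


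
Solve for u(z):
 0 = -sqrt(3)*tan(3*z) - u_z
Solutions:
 u(z) = C1 + sqrt(3)*log(cos(3*z))/3


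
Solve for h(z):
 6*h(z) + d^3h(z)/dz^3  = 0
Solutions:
 h(z) = C3*exp(-6^(1/3)*z) + (C1*sin(2^(1/3)*3^(5/6)*z/2) + C2*cos(2^(1/3)*3^(5/6)*z/2))*exp(6^(1/3)*z/2)


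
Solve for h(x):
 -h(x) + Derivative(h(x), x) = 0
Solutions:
 h(x) = C1*exp(x)


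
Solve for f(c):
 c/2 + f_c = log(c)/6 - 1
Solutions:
 f(c) = C1 - c^2/4 + c*log(c)/6 - 7*c/6


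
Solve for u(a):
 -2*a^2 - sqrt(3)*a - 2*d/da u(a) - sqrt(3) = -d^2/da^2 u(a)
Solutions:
 u(a) = C1 + C2*exp(2*a) - a^3/3 - a^2/2 - sqrt(3)*a^2/4 - 3*sqrt(3)*a/4 - a/2


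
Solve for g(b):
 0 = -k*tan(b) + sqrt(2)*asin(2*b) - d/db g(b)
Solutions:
 g(b) = C1 + k*log(cos(b)) + sqrt(2)*(b*asin(2*b) + sqrt(1 - 4*b^2)/2)


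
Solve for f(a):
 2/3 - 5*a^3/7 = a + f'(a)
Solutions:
 f(a) = C1 - 5*a^4/28 - a^2/2 + 2*a/3


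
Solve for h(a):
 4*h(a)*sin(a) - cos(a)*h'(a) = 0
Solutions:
 h(a) = C1/cos(a)^4


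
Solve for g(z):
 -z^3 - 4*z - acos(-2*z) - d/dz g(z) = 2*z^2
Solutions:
 g(z) = C1 - z^4/4 - 2*z^3/3 - 2*z^2 - z*acos(-2*z) - sqrt(1 - 4*z^2)/2


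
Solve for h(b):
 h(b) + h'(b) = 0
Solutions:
 h(b) = C1*exp(-b)


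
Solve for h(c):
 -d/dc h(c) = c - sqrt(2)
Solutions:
 h(c) = C1 - c^2/2 + sqrt(2)*c


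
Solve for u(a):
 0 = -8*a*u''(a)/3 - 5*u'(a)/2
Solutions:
 u(a) = C1 + C2*a^(1/16)


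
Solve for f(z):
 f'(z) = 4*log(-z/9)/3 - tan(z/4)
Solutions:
 f(z) = C1 + 4*z*log(-z)/3 - 8*z*log(3)/3 - 4*z/3 + 4*log(cos(z/4))


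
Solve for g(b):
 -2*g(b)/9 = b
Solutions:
 g(b) = -9*b/2


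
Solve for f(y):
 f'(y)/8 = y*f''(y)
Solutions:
 f(y) = C1 + C2*y^(9/8)


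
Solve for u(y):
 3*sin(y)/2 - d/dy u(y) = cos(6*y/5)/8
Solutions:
 u(y) = C1 - 5*sin(6*y/5)/48 - 3*cos(y)/2


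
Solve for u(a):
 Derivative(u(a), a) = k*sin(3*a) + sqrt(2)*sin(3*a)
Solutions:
 u(a) = C1 - k*cos(3*a)/3 - sqrt(2)*cos(3*a)/3


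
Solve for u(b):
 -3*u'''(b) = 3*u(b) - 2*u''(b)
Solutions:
 u(b) = C1*exp(b*(8*2^(1/3)/(27*sqrt(697) + 713)^(1/3) + 8 + 2^(2/3)*(27*sqrt(697) + 713)^(1/3))/36)*sin(2^(1/3)*sqrt(3)*b*(-2^(1/3)*(27*sqrt(697) + 713)^(1/3) + 8/(27*sqrt(697) + 713)^(1/3))/36) + C2*exp(b*(8*2^(1/3)/(27*sqrt(697) + 713)^(1/3) + 8 + 2^(2/3)*(27*sqrt(697) + 713)^(1/3))/36)*cos(2^(1/3)*sqrt(3)*b*(-2^(1/3)*(27*sqrt(697) + 713)^(1/3) + 8/(27*sqrt(697) + 713)^(1/3))/36) + C3*exp(b*(-2^(2/3)*(27*sqrt(697) + 713)^(1/3) - 8*2^(1/3)/(27*sqrt(697) + 713)^(1/3) + 4)/18)


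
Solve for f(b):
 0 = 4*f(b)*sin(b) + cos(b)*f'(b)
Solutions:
 f(b) = C1*cos(b)^4


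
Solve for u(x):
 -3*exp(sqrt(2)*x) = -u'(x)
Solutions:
 u(x) = C1 + 3*sqrt(2)*exp(sqrt(2)*x)/2


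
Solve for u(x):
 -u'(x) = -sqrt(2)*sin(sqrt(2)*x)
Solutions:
 u(x) = C1 - cos(sqrt(2)*x)


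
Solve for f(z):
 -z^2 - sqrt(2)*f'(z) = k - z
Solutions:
 f(z) = C1 - sqrt(2)*k*z/2 - sqrt(2)*z^3/6 + sqrt(2)*z^2/4


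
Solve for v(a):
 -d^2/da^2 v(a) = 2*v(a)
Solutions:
 v(a) = C1*sin(sqrt(2)*a) + C2*cos(sqrt(2)*a)


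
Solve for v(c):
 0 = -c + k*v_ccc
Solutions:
 v(c) = C1 + C2*c + C3*c^2 + c^4/(24*k)


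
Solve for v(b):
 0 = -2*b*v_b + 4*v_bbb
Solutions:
 v(b) = C1 + Integral(C2*airyai(2^(2/3)*b/2) + C3*airybi(2^(2/3)*b/2), b)


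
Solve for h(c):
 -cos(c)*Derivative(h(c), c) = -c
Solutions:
 h(c) = C1 + Integral(c/cos(c), c)


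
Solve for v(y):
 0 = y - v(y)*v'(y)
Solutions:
 v(y) = -sqrt(C1 + y^2)
 v(y) = sqrt(C1 + y^2)


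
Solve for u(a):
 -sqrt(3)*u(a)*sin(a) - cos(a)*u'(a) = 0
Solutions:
 u(a) = C1*cos(a)^(sqrt(3))


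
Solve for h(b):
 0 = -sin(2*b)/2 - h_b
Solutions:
 h(b) = C1 + cos(2*b)/4


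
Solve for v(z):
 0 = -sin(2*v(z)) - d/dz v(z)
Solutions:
 v(z) = pi - acos((-C1 - exp(4*z))/(C1 - exp(4*z)))/2
 v(z) = acos((-C1 - exp(4*z))/(C1 - exp(4*z)))/2


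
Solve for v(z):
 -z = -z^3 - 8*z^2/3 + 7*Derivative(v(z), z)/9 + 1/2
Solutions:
 v(z) = C1 + 9*z^4/28 + 8*z^3/7 - 9*z^2/14 - 9*z/14


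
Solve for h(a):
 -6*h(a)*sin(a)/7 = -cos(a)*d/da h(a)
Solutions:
 h(a) = C1/cos(a)^(6/7)


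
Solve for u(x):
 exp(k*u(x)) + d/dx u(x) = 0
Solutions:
 u(x) = Piecewise((log(1/(C1*k + k*x))/k, Ne(k, 0)), (nan, True))
 u(x) = Piecewise((C1 - x, Eq(k, 0)), (nan, True))


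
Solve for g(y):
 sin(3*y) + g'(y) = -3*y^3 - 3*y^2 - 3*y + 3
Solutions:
 g(y) = C1 - 3*y^4/4 - y^3 - 3*y^2/2 + 3*y + cos(3*y)/3


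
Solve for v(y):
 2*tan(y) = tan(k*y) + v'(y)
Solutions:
 v(y) = C1 - Piecewise((-log(cos(k*y))/k, Ne(k, 0)), (0, True)) - 2*log(cos(y))


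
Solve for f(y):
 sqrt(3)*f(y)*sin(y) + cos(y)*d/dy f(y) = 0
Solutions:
 f(y) = C1*cos(y)^(sqrt(3))


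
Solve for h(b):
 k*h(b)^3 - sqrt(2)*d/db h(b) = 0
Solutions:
 h(b) = -sqrt(-1/(C1 + sqrt(2)*b*k))
 h(b) = sqrt(-1/(C1 + sqrt(2)*b*k))


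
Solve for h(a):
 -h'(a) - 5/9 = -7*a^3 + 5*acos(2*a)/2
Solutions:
 h(a) = C1 + 7*a^4/4 - 5*a*acos(2*a)/2 - 5*a/9 + 5*sqrt(1 - 4*a^2)/4


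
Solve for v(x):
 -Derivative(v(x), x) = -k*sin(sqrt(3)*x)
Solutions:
 v(x) = C1 - sqrt(3)*k*cos(sqrt(3)*x)/3


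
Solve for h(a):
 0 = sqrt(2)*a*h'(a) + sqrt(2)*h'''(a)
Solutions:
 h(a) = C1 + Integral(C2*airyai(-a) + C3*airybi(-a), a)


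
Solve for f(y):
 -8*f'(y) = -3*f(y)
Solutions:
 f(y) = C1*exp(3*y/8)


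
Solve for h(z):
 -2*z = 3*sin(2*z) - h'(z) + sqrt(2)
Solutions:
 h(z) = C1 + z^2 + sqrt(2)*z - 3*cos(2*z)/2


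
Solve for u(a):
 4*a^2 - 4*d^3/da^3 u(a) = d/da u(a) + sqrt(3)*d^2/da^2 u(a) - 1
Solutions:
 u(a) = C1 + 4*a^3/3 - 4*sqrt(3)*a^2 - 7*a + (C2*sin(sqrt(13)*a/8) + C3*cos(sqrt(13)*a/8))*exp(-sqrt(3)*a/8)


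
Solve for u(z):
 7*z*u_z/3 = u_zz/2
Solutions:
 u(z) = C1 + C2*erfi(sqrt(21)*z/3)


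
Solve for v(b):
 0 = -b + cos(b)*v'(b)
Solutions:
 v(b) = C1 + Integral(b/cos(b), b)


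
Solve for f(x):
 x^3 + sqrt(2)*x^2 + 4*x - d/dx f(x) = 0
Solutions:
 f(x) = C1 + x^4/4 + sqrt(2)*x^3/3 + 2*x^2


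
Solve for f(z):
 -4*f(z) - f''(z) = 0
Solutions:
 f(z) = C1*sin(2*z) + C2*cos(2*z)


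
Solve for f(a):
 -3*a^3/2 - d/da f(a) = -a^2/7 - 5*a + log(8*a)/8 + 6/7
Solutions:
 f(a) = C1 - 3*a^4/8 + a^3/21 + 5*a^2/2 - a*log(a)/8 - 41*a/56 - 3*a*log(2)/8


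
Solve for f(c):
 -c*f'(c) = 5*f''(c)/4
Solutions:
 f(c) = C1 + C2*erf(sqrt(10)*c/5)


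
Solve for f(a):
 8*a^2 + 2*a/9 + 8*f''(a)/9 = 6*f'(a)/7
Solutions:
 f(a) = C1 + C2*exp(27*a/28) + 28*a^3/9 + 1589*a^2/162 + 44492*a/2187


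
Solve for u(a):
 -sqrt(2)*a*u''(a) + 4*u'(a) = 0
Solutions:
 u(a) = C1 + C2*a^(1 + 2*sqrt(2))


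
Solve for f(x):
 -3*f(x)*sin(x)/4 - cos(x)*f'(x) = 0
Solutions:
 f(x) = C1*cos(x)^(3/4)


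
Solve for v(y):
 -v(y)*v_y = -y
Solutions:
 v(y) = -sqrt(C1 + y^2)
 v(y) = sqrt(C1 + y^2)


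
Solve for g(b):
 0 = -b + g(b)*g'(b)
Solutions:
 g(b) = -sqrt(C1 + b^2)
 g(b) = sqrt(C1 + b^2)


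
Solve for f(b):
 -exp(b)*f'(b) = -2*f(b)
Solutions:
 f(b) = C1*exp(-2*exp(-b))


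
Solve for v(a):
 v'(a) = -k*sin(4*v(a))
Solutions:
 v(a) = -acos((-C1 - exp(8*a*k))/(C1 - exp(8*a*k)))/4 + pi/2
 v(a) = acos((-C1 - exp(8*a*k))/(C1 - exp(8*a*k)))/4


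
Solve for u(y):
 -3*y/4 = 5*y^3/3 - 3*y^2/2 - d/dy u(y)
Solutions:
 u(y) = C1 + 5*y^4/12 - y^3/2 + 3*y^2/8


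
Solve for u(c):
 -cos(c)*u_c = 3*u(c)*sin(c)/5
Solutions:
 u(c) = C1*cos(c)^(3/5)


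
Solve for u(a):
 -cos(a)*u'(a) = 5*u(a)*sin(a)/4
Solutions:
 u(a) = C1*cos(a)^(5/4)


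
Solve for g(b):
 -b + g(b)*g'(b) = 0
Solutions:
 g(b) = -sqrt(C1 + b^2)
 g(b) = sqrt(C1 + b^2)


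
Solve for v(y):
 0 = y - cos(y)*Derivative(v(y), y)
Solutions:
 v(y) = C1 + Integral(y/cos(y), y)


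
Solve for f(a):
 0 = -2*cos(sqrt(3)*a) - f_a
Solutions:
 f(a) = C1 - 2*sqrt(3)*sin(sqrt(3)*a)/3


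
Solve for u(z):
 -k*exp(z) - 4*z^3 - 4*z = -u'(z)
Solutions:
 u(z) = C1 + k*exp(z) + z^4 + 2*z^2


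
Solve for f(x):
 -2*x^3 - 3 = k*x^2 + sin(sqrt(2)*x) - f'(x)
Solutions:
 f(x) = C1 + k*x^3/3 + x^4/2 + 3*x - sqrt(2)*cos(sqrt(2)*x)/2


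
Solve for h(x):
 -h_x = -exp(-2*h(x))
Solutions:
 h(x) = log(-sqrt(C1 + 2*x))
 h(x) = log(C1 + 2*x)/2


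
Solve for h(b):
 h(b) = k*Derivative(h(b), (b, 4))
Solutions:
 h(b) = C1*exp(-b*(1/k)^(1/4)) + C2*exp(b*(1/k)^(1/4)) + C3*exp(-I*b*(1/k)^(1/4)) + C4*exp(I*b*(1/k)^(1/4))


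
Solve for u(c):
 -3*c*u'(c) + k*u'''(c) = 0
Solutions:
 u(c) = C1 + Integral(C2*airyai(3^(1/3)*c*(1/k)^(1/3)) + C3*airybi(3^(1/3)*c*(1/k)^(1/3)), c)


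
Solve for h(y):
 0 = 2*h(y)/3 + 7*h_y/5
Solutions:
 h(y) = C1*exp(-10*y/21)


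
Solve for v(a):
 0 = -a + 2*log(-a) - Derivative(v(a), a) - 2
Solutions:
 v(a) = C1 - a^2/2 + 2*a*log(-a) - 4*a


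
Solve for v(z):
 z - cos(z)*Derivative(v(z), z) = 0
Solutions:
 v(z) = C1 + Integral(z/cos(z), z)


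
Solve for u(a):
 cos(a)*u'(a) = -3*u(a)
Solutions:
 u(a) = C1*(sin(a) - 1)^(3/2)/(sin(a) + 1)^(3/2)


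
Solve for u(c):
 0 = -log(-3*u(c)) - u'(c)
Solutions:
 Integral(1/(log(-_y) + log(3)), (_y, u(c))) = C1 - c


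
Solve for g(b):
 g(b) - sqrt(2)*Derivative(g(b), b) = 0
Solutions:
 g(b) = C1*exp(sqrt(2)*b/2)


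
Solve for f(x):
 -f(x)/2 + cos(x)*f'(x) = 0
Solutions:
 f(x) = C1*(sin(x) + 1)^(1/4)/(sin(x) - 1)^(1/4)


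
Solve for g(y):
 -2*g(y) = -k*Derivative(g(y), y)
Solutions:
 g(y) = C1*exp(2*y/k)


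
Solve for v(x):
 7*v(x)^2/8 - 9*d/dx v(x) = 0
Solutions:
 v(x) = -72/(C1 + 7*x)


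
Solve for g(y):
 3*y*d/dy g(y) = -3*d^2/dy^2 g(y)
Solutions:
 g(y) = C1 + C2*erf(sqrt(2)*y/2)


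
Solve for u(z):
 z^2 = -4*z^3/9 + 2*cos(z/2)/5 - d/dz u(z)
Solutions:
 u(z) = C1 - z^4/9 - z^3/3 + 4*sin(z/2)/5


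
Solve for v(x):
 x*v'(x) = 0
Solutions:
 v(x) = C1


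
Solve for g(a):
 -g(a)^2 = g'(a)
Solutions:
 g(a) = 1/(C1 + a)


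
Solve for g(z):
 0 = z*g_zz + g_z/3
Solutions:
 g(z) = C1 + C2*z^(2/3)


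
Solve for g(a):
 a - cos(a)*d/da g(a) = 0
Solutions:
 g(a) = C1 + Integral(a/cos(a), a)


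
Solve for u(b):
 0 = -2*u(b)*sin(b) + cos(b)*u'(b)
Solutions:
 u(b) = C1/cos(b)^2


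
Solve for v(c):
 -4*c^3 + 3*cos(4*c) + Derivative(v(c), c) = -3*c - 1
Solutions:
 v(c) = C1 + c^4 - 3*c^2/2 - c - 3*sin(4*c)/4


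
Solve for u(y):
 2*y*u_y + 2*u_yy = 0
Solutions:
 u(y) = C1 + C2*erf(sqrt(2)*y/2)


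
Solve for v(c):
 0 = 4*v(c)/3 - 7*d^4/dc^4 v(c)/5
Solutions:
 v(c) = C1*exp(-sqrt(2)*21^(3/4)*5^(1/4)*c/21) + C2*exp(sqrt(2)*21^(3/4)*5^(1/4)*c/21) + C3*sin(sqrt(2)*21^(3/4)*5^(1/4)*c/21) + C4*cos(sqrt(2)*21^(3/4)*5^(1/4)*c/21)


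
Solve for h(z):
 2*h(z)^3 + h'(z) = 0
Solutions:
 h(z) = -sqrt(2)*sqrt(-1/(C1 - 2*z))/2
 h(z) = sqrt(2)*sqrt(-1/(C1 - 2*z))/2


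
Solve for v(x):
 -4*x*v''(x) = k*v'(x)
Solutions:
 v(x) = C1 + x^(1 - re(k)/4)*(C2*sin(log(x)*Abs(im(k))/4) + C3*cos(log(x)*im(k)/4))


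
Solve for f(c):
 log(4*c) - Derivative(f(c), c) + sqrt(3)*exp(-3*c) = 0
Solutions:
 f(c) = C1 + c*log(c) + c*(-1 + 2*log(2)) - sqrt(3)*exp(-3*c)/3


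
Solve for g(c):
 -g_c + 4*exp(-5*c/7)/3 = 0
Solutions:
 g(c) = C1 - 28*exp(-5*c/7)/15


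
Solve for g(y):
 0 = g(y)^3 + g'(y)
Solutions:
 g(y) = -sqrt(2)*sqrt(-1/(C1 - y))/2
 g(y) = sqrt(2)*sqrt(-1/(C1 - y))/2


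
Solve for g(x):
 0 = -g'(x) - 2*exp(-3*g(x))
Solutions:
 g(x) = log(C1 - 6*x)/3
 g(x) = log((-3^(1/3) - 3^(5/6)*I)*(C1 - 2*x)^(1/3)/2)
 g(x) = log((-3^(1/3) + 3^(5/6)*I)*(C1 - 2*x)^(1/3)/2)


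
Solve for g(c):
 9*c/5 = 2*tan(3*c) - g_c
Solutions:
 g(c) = C1 - 9*c^2/10 - 2*log(cos(3*c))/3


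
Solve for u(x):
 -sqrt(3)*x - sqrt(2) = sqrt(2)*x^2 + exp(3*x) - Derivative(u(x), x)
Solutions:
 u(x) = C1 + sqrt(2)*x^3/3 + sqrt(3)*x^2/2 + sqrt(2)*x + exp(3*x)/3


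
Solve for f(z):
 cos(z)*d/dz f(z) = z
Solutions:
 f(z) = C1 + Integral(z/cos(z), z)


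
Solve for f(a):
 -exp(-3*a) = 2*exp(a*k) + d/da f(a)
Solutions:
 f(a) = C1 + exp(-3*a)/3 - 2*exp(a*k)/k


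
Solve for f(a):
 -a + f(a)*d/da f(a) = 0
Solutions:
 f(a) = -sqrt(C1 + a^2)
 f(a) = sqrt(C1 + a^2)


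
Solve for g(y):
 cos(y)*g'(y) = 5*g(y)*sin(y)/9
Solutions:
 g(y) = C1/cos(y)^(5/9)


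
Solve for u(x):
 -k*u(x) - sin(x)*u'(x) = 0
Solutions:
 u(x) = C1*exp(k*(-log(cos(x) - 1) + log(cos(x) + 1))/2)


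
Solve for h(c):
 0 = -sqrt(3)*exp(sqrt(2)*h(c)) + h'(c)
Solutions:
 h(c) = sqrt(2)*(2*log(-1/(C1 + sqrt(3)*c)) - log(2))/4


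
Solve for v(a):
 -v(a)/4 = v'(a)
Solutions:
 v(a) = C1*exp(-a/4)


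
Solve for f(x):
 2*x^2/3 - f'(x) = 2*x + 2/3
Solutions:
 f(x) = C1 + 2*x^3/9 - x^2 - 2*x/3


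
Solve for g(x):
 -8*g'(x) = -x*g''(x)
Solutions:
 g(x) = C1 + C2*x^9


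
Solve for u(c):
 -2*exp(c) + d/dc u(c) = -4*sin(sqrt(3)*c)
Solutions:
 u(c) = C1 + 2*exp(c) + 4*sqrt(3)*cos(sqrt(3)*c)/3


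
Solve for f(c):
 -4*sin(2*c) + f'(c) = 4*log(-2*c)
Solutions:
 f(c) = C1 + 4*c*log(-c) - 4*c + 4*c*log(2) - 2*cos(2*c)


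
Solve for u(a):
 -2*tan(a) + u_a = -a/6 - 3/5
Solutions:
 u(a) = C1 - a^2/12 - 3*a/5 - 2*log(cos(a))


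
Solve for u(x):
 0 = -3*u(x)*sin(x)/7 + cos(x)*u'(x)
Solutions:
 u(x) = C1/cos(x)^(3/7)


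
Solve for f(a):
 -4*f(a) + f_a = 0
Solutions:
 f(a) = C1*exp(4*a)


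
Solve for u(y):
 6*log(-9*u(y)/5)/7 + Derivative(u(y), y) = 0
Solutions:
 7*Integral(1/(log(-_y) - log(5) + 2*log(3)), (_y, u(y)))/6 = C1 - y


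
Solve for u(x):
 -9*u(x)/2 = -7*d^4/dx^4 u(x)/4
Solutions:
 u(x) = C1*exp(-2^(1/4)*sqrt(3)*7^(3/4)*x/7) + C2*exp(2^(1/4)*sqrt(3)*7^(3/4)*x/7) + C3*sin(2^(1/4)*sqrt(3)*7^(3/4)*x/7) + C4*cos(2^(1/4)*sqrt(3)*7^(3/4)*x/7)


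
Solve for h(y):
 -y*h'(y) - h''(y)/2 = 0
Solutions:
 h(y) = C1 + C2*erf(y)


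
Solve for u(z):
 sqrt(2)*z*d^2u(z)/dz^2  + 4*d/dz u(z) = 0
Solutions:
 u(z) = C1 + C2*z^(1 - 2*sqrt(2))


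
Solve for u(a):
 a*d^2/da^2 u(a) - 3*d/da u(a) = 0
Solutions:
 u(a) = C1 + C2*a^4


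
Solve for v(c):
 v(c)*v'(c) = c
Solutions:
 v(c) = -sqrt(C1 + c^2)
 v(c) = sqrt(C1 + c^2)


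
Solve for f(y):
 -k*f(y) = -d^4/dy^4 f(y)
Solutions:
 f(y) = C1*exp(-k^(1/4)*y) + C2*exp(k^(1/4)*y) + C3*exp(-I*k^(1/4)*y) + C4*exp(I*k^(1/4)*y)


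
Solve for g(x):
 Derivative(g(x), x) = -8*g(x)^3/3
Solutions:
 g(x) = -sqrt(6)*sqrt(-1/(C1 - 8*x))/2
 g(x) = sqrt(6)*sqrt(-1/(C1 - 8*x))/2


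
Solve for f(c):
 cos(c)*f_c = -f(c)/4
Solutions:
 f(c) = C1*(sin(c) - 1)^(1/8)/(sin(c) + 1)^(1/8)


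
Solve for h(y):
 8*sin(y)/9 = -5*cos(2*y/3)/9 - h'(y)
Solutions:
 h(y) = C1 - 5*sin(2*y/3)/6 + 8*cos(y)/9


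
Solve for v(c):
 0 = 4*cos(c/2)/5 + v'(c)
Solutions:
 v(c) = C1 - 8*sin(c/2)/5


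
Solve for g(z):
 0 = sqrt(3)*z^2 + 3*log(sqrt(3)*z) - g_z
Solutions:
 g(z) = C1 + sqrt(3)*z^3/3 + 3*z*log(z) - 3*z + 3*z*log(3)/2


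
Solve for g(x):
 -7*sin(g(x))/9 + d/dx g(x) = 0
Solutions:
 -7*x/9 + log(cos(g(x)) - 1)/2 - log(cos(g(x)) + 1)/2 = C1


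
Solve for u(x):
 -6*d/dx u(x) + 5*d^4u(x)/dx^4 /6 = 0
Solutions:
 u(x) = C1 + C4*exp(30^(2/3)*x/5) + (C2*sin(3*10^(2/3)*3^(1/6)*x/10) + C3*cos(3*10^(2/3)*3^(1/6)*x/10))*exp(-30^(2/3)*x/10)


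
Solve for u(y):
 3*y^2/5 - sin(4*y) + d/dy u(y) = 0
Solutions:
 u(y) = C1 - y^3/5 - cos(4*y)/4


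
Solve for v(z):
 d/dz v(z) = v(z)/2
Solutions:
 v(z) = C1*exp(z/2)


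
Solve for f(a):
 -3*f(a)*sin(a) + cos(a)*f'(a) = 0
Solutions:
 f(a) = C1/cos(a)^3


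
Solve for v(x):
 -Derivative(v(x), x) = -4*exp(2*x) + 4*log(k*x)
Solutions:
 v(x) = C1 - 4*x*log(k*x) + 4*x + 2*exp(2*x)


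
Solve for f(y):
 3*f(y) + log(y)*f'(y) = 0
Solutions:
 f(y) = C1*exp(-3*li(y))


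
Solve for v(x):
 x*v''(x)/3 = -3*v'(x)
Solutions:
 v(x) = C1 + C2/x^8


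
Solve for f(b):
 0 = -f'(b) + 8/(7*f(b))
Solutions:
 f(b) = -sqrt(C1 + 112*b)/7
 f(b) = sqrt(C1 + 112*b)/7


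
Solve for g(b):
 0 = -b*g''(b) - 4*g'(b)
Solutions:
 g(b) = C1 + C2/b^3


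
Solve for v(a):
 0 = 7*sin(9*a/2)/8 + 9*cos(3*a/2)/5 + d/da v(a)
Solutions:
 v(a) = C1 - 6*sin(3*a/2)/5 + 7*cos(9*a/2)/36


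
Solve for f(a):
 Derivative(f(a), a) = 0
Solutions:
 f(a) = C1


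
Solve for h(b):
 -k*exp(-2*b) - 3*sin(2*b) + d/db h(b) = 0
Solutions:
 h(b) = C1 - k*exp(-2*b)/2 - 3*cos(2*b)/2


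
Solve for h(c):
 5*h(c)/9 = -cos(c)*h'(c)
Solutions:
 h(c) = C1*(sin(c) - 1)^(5/18)/(sin(c) + 1)^(5/18)


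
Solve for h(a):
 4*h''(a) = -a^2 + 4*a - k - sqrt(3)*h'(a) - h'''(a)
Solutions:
 h(a) = C1 + C2*exp(a*(-2 + sqrt(4 - sqrt(3)))) + C3*exp(-a*(sqrt(4 - sqrt(3)) + 2)) - sqrt(3)*a^3/9 + 2*sqrt(3)*a^2/3 + 4*a^2/3 - sqrt(3)*a*k/3 - 32*sqrt(3)*a/9 - 14*a/3


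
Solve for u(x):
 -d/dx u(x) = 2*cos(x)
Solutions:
 u(x) = C1 - 2*sin(x)


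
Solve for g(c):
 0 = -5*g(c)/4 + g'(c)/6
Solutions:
 g(c) = C1*exp(15*c/2)


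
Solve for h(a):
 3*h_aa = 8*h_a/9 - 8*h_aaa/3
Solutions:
 h(a) = C1 + C2*exp(a*(-27 + sqrt(1497))/48) + C3*exp(-a*(27 + sqrt(1497))/48)


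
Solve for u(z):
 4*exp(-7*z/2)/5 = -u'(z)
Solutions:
 u(z) = C1 + 8*exp(-7*z/2)/35


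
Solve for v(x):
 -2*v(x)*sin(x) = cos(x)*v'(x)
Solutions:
 v(x) = C1*cos(x)^2


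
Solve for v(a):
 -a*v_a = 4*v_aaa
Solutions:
 v(a) = C1 + Integral(C2*airyai(-2^(1/3)*a/2) + C3*airybi(-2^(1/3)*a/2), a)


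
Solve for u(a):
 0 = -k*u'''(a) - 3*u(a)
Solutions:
 u(a) = C1*exp(3^(1/3)*a*(-1/k)^(1/3)) + C2*exp(a*(-1/k)^(1/3)*(-3^(1/3) + 3^(5/6)*I)/2) + C3*exp(-a*(-1/k)^(1/3)*(3^(1/3) + 3^(5/6)*I)/2)


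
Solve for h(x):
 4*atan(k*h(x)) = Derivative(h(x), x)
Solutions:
 Integral(1/atan(_y*k), (_y, h(x))) = C1 + 4*x


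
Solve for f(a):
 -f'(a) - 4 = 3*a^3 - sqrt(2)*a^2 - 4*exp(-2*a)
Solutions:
 f(a) = C1 - 3*a^4/4 + sqrt(2)*a^3/3 - 4*a - 2*exp(-2*a)


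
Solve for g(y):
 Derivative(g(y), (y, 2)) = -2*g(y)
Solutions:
 g(y) = C1*sin(sqrt(2)*y) + C2*cos(sqrt(2)*y)


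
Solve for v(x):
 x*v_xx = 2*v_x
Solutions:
 v(x) = C1 + C2*x^3


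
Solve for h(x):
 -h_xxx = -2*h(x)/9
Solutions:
 h(x) = C3*exp(6^(1/3)*x/3) + (C1*sin(2^(1/3)*3^(5/6)*x/6) + C2*cos(2^(1/3)*3^(5/6)*x/6))*exp(-6^(1/3)*x/6)


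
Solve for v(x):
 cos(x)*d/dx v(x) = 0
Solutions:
 v(x) = C1


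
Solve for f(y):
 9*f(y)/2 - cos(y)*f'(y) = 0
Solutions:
 f(y) = C1*(sin(y) + 1)^(1/4)*(sin(y)^2 + 2*sin(y) + 1)/((sin(y) - 1)^(1/4)*(sin(y)^2 - 2*sin(y) + 1))


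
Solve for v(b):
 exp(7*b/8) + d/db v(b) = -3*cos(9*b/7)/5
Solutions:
 v(b) = C1 - 8*exp(7*b/8)/7 - 7*sin(9*b/7)/15


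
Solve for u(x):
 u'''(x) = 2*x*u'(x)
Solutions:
 u(x) = C1 + Integral(C2*airyai(2^(1/3)*x) + C3*airybi(2^(1/3)*x), x)


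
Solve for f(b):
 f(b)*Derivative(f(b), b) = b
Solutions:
 f(b) = -sqrt(C1 + b^2)
 f(b) = sqrt(C1 + b^2)


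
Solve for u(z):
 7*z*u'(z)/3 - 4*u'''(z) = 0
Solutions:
 u(z) = C1 + Integral(C2*airyai(126^(1/3)*z/6) + C3*airybi(126^(1/3)*z/6), z)


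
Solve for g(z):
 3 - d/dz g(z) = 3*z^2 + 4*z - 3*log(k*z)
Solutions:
 g(z) = C1 - z^3 - 2*z^2 + 3*z*log(k*z)


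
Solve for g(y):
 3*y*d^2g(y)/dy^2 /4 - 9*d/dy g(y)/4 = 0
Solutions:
 g(y) = C1 + C2*y^4


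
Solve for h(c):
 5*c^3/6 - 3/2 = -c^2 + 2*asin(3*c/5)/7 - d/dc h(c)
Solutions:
 h(c) = C1 - 5*c^4/24 - c^3/3 + 2*c*asin(3*c/5)/7 + 3*c/2 + 2*sqrt(25 - 9*c^2)/21


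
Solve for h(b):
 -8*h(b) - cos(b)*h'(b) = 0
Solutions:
 h(b) = C1*(sin(b)^4 - 4*sin(b)^3 + 6*sin(b)^2 - 4*sin(b) + 1)/(sin(b)^4 + 4*sin(b)^3 + 6*sin(b)^2 + 4*sin(b) + 1)


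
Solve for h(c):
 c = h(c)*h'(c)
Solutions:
 h(c) = -sqrt(C1 + c^2)
 h(c) = sqrt(C1 + c^2)


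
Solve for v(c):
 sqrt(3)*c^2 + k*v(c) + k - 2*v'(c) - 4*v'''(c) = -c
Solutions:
 v(c) = C1*exp(c*(3^(1/3)*(-9*k + sqrt(3)*sqrt(27*k^2 + 8))^(1/3)/12 - 3^(5/6)*I*(-9*k + sqrt(3)*sqrt(27*k^2 + 8))^(1/3)/12 + 2/((-3^(1/3) + 3^(5/6)*I)*(-9*k + sqrt(3)*sqrt(27*k^2 + 8))^(1/3)))) + C2*exp(c*(3^(1/3)*(-9*k + sqrt(3)*sqrt(27*k^2 + 8))^(1/3)/12 + 3^(5/6)*I*(-9*k + sqrt(3)*sqrt(27*k^2 + 8))^(1/3)/12 - 2/((3^(1/3) + 3^(5/6)*I)*(-9*k + sqrt(3)*sqrt(27*k^2 + 8))^(1/3)))) + C3*exp(3^(1/3)*c*(-(-9*k + sqrt(3)*sqrt(27*k^2 + 8))^(1/3) + 2*3^(1/3)/(-9*k + sqrt(3)*sqrt(27*k^2 + 8))^(1/3))/6) - sqrt(3)*c^2/k - c/k - 4*sqrt(3)*c/k^2 - 1 - 2/k^2 - 8*sqrt(3)/k^3


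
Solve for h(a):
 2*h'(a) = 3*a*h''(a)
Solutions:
 h(a) = C1 + C2*a^(5/3)


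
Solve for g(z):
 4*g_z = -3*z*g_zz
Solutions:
 g(z) = C1 + C2/z^(1/3)


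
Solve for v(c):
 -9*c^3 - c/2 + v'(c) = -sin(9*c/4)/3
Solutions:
 v(c) = C1 + 9*c^4/4 + c^2/4 + 4*cos(9*c/4)/27


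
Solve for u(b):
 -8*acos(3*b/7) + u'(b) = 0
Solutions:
 u(b) = C1 + 8*b*acos(3*b/7) - 8*sqrt(49 - 9*b^2)/3


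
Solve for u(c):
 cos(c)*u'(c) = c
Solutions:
 u(c) = C1 + Integral(c/cos(c), c)


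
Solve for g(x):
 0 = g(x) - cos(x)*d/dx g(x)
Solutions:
 g(x) = C1*sqrt(sin(x) + 1)/sqrt(sin(x) - 1)


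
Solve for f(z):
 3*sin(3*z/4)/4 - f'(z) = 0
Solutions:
 f(z) = C1 - cos(3*z/4)


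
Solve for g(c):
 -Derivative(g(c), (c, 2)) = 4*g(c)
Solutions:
 g(c) = C1*sin(2*c) + C2*cos(2*c)


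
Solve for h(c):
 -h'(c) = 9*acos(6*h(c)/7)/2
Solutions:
 Integral(1/acos(6*_y/7), (_y, h(c))) = C1 - 9*c/2


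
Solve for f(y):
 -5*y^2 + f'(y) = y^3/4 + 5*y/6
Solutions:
 f(y) = C1 + y^4/16 + 5*y^3/3 + 5*y^2/12


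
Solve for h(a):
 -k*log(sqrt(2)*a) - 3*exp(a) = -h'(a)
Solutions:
 h(a) = C1 + a*k*log(a) + a*k*(-1 + log(2)/2) + 3*exp(a)


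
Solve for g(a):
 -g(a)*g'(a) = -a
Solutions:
 g(a) = -sqrt(C1 + a^2)
 g(a) = sqrt(C1 + a^2)


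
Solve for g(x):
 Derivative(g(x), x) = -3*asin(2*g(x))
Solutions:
 Integral(1/asin(2*_y), (_y, g(x))) = C1 - 3*x


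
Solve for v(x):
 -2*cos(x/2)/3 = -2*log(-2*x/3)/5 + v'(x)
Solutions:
 v(x) = C1 + 2*x*log(-x)/5 - 2*x*log(3)/5 - 2*x/5 + 2*x*log(2)/5 - 4*sin(x/2)/3


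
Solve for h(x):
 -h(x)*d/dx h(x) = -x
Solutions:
 h(x) = -sqrt(C1 + x^2)
 h(x) = sqrt(C1 + x^2)


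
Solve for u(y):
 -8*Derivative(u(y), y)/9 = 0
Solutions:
 u(y) = C1


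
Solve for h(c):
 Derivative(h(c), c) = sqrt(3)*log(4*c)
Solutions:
 h(c) = C1 + sqrt(3)*c*log(c) - sqrt(3)*c + 2*sqrt(3)*c*log(2)


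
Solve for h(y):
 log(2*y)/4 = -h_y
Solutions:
 h(y) = C1 - y*log(y)/4 - y*log(2)/4 + y/4


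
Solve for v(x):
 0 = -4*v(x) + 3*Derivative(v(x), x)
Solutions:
 v(x) = C1*exp(4*x/3)


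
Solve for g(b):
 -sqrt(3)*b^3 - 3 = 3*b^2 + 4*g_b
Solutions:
 g(b) = C1 - sqrt(3)*b^4/16 - b^3/4 - 3*b/4


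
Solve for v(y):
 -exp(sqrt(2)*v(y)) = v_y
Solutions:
 v(y) = sqrt(2)*(2*log(1/(C1 + y)) - log(2))/4


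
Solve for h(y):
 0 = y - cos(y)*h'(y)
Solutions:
 h(y) = C1 + Integral(y/cos(y), y)


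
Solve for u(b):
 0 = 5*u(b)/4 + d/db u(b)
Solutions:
 u(b) = C1*exp(-5*b/4)


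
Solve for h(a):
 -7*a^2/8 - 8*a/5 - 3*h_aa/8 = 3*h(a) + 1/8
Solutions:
 h(a) = C1*sin(2*sqrt(2)*a) + C2*cos(2*sqrt(2)*a) - 7*a^2/24 - 8*a/15 + 1/32


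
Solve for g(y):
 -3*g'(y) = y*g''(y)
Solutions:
 g(y) = C1 + C2/y^2


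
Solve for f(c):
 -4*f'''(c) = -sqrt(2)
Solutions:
 f(c) = C1 + C2*c + C3*c^2 + sqrt(2)*c^3/24


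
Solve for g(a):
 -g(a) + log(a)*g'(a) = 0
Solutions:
 g(a) = C1*exp(li(a))


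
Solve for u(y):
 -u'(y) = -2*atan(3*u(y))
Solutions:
 Integral(1/atan(3*_y), (_y, u(y))) = C1 + 2*y


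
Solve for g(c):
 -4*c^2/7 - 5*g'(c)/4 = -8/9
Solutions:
 g(c) = C1 - 16*c^3/105 + 32*c/45


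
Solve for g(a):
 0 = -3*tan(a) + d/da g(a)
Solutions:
 g(a) = C1 - 3*log(cos(a))


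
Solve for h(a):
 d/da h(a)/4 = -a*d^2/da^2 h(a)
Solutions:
 h(a) = C1 + C2*a^(3/4)


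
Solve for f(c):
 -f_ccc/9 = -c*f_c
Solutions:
 f(c) = C1 + Integral(C2*airyai(3^(2/3)*c) + C3*airybi(3^(2/3)*c), c)


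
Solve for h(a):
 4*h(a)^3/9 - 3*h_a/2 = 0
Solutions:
 h(a) = -3*sqrt(6)*sqrt(-1/(C1 + 8*a))/2
 h(a) = 3*sqrt(6)*sqrt(-1/(C1 + 8*a))/2


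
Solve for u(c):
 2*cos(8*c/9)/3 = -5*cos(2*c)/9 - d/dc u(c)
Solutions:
 u(c) = C1 - 3*sin(8*c/9)/4 - 5*sin(2*c)/18


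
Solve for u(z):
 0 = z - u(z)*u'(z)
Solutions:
 u(z) = -sqrt(C1 + z^2)
 u(z) = sqrt(C1 + z^2)


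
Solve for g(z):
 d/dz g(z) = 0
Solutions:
 g(z) = C1


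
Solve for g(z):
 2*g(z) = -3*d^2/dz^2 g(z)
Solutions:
 g(z) = C1*sin(sqrt(6)*z/3) + C2*cos(sqrt(6)*z/3)


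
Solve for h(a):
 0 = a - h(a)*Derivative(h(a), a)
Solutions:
 h(a) = -sqrt(C1 + a^2)
 h(a) = sqrt(C1 + a^2)


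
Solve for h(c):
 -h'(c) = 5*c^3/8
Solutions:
 h(c) = C1 - 5*c^4/32


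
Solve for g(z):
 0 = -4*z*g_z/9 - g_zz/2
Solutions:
 g(z) = C1 + C2*erf(2*z/3)


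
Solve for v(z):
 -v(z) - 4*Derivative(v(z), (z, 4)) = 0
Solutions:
 v(z) = (C1*sin(z/2) + C2*cos(z/2))*exp(-z/2) + (C3*sin(z/2) + C4*cos(z/2))*exp(z/2)


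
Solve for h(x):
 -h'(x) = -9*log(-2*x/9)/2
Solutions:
 h(x) = C1 + 9*x*log(-x)/2 + x*(-9*log(3) - 9/2 + 9*log(2)/2)


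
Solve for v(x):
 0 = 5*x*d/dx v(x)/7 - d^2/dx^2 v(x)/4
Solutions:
 v(x) = C1 + C2*erfi(sqrt(70)*x/7)


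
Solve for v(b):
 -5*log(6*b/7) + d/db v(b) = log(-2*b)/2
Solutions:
 v(b) = C1 + 11*b*log(b)/2 + b*(-5*log(7) - 11/2 + log(2)/2 + 5*log(6) + I*pi/2)


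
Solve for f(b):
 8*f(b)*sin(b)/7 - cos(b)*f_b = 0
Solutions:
 f(b) = C1/cos(b)^(8/7)


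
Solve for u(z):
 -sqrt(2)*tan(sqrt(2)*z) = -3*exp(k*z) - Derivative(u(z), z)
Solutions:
 u(z) = C1 - 3*Piecewise((exp(k*z)/k, Ne(k, 0)), (z, True)) - log(cos(sqrt(2)*z))


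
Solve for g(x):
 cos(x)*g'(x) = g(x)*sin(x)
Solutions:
 g(x) = C1/cos(x)


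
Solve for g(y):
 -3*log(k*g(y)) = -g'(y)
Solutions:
 li(k*g(y))/k = C1 + 3*y


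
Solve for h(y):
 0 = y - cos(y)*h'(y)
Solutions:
 h(y) = C1 + Integral(y/cos(y), y)


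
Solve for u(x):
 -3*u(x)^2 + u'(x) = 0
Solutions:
 u(x) = -1/(C1 + 3*x)


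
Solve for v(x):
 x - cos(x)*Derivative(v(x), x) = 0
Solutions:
 v(x) = C1 + Integral(x/cos(x), x)


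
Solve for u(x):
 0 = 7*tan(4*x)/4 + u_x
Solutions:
 u(x) = C1 + 7*log(cos(4*x))/16


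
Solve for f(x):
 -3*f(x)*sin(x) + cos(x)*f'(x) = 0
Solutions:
 f(x) = C1/cos(x)^3


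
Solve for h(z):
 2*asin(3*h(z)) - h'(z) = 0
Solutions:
 Integral(1/asin(3*_y), (_y, h(z))) = C1 + 2*z


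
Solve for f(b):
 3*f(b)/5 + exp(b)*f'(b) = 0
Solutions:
 f(b) = C1*exp(3*exp(-b)/5)


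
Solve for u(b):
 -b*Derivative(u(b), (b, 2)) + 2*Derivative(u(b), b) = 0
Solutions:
 u(b) = C1 + C2*b^3


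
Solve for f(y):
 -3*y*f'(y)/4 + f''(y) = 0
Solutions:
 f(y) = C1 + C2*erfi(sqrt(6)*y/4)


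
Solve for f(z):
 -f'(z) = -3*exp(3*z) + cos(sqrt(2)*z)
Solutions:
 f(z) = C1 + exp(3*z) - sqrt(2)*sin(sqrt(2)*z)/2


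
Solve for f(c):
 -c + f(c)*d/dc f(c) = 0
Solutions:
 f(c) = -sqrt(C1 + c^2)
 f(c) = sqrt(C1 + c^2)


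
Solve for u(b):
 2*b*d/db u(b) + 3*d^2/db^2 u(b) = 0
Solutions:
 u(b) = C1 + C2*erf(sqrt(3)*b/3)


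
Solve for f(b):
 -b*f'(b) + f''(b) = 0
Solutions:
 f(b) = C1 + C2*erfi(sqrt(2)*b/2)


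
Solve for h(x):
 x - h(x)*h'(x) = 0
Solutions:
 h(x) = -sqrt(C1 + x^2)
 h(x) = sqrt(C1 + x^2)


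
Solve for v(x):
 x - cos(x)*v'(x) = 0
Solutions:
 v(x) = C1 + Integral(x/cos(x), x)


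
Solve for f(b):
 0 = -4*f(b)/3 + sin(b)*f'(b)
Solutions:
 f(b) = C1*(cos(b) - 1)^(2/3)/(cos(b) + 1)^(2/3)


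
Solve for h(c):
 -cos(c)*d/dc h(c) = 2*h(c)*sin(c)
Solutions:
 h(c) = C1*cos(c)^2


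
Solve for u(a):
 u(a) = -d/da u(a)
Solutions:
 u(a) = C1*exp(-a)


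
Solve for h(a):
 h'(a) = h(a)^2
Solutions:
 h(a) = -1/(C1 + a)


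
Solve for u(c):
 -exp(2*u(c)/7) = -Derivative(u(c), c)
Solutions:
 u(c) = 7*log(-sqrt(-1/(C1 + c))) - 7*log(2) + 7*log(14)/2
 u(c) = 7*log(-1/(C1 + c))/2 - 7*log(2) + 7*log(14)/2


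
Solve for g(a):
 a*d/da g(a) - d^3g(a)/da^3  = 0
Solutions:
 g(a) = C1 + Integral(C2*airyai(a) + C3*airybi(a), a)


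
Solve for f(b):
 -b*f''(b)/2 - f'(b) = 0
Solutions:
 f(b) = C1 + C2/b


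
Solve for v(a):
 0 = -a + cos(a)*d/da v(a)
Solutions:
 v(a) = C1 + Integral(a/cos(a), a)


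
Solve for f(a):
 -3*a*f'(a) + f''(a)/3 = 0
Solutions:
 f(a) = C1 + C2*erfi(3*sqrt(2)*a/2)


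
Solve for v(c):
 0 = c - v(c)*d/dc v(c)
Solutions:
 v(c) = -sqrt(C1 + c^2)
 v(c) = sqrt(C1 + c^2)


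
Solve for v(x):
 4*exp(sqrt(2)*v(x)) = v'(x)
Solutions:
 v(x) = sqrt(2)*(2*log(-1/(C1 + 4*x)) - log(2))/4


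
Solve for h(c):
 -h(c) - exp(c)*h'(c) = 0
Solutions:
 h(c) = C1*exp(exp(-c))


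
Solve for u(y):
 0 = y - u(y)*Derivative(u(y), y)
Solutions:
 u(y) = -sqrt(C1 + y^2)
 u(y) = sqrt(C1 + y^2)


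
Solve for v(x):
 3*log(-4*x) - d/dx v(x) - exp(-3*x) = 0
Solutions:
 v(x) = C1 + 3*x*log(-x) + 3*x*(-1 + 2*log(2)) + exp(-3*x)/3


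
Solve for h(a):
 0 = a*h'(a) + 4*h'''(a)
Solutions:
 h(a) = C1 + Integral(C2*airyai(-2^(1/3)*a/2) + C3*airybi(-2^(1/3)*a/2), a)


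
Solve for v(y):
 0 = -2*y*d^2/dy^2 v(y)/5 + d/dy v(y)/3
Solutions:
 v(y) = C1 + C2*y^(11/6)


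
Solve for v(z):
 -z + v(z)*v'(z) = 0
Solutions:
 v(z) = -sqrt(C1 + z^2)
 v(z) = sqrt(C1 + z^2)


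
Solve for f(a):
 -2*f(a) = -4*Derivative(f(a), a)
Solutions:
 f(a) = C1*exp(a/2)


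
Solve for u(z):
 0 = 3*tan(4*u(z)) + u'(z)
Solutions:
 u(z) = -asin(C1*exp(-12*z))/4 + pi/4
 u(z) = asin(C1*exp(-12*z))/4


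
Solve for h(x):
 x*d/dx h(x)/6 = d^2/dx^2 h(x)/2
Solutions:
 h(x) = C1 + C2*erfi(sqrt(6)*x/6)


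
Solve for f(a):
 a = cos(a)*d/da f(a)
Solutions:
 f(a) = C1 + Integral(a/cos(a), a)


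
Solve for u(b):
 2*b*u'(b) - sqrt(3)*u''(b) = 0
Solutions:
 u(b) = C1 + C2*erfi(3^(3/4)*b/3)


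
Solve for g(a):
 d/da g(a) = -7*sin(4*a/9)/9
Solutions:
 g(a) = C1 + 7*cos(4*a/9)/4


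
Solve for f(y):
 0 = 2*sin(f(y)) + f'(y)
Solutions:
 f(y) = -acos((-C1 - exp(4*y))/(C1 - exp(4*y))) + 2*pi
 f(y) = acos((-C1 - exp(4*y))/(C1 - exp(4*y)))


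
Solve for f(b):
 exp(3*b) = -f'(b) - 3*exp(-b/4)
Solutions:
 f(b) = C1 - exp(3*b)/3 + 12*exp(-b/4)


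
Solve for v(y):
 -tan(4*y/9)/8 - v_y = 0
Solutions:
 v(y) = C1 + 9*log(cos(4*y/9))/32


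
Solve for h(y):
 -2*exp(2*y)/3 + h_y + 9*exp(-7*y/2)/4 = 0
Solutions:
 h(y) = C1 + exp(2*y)/3 + 9*exp(-7*y/2)/14


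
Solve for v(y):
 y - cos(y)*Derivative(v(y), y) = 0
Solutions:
 v(y) = C1 + Integral(y/cos(y), y)


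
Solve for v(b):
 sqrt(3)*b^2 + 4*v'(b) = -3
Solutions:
 v(b) = C1 - sqrt(3)*b^3/12 - 3*b/4


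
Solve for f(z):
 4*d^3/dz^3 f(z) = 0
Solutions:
 f(z) = C1 + C2*z + C3*z^2


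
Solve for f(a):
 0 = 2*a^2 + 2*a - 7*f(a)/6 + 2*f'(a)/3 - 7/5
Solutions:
 f(a) = C1*exp(7*a/4) + 12*a^2/7 + 180*a/49 + 1542/1715


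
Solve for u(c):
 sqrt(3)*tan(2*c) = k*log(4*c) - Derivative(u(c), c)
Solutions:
 u(c) = C1 + c*k*(log(c) - 1) + 2*c*k*log(2) + sqrt(3)*log(cos(2*c))/2


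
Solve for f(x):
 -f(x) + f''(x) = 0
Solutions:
 f(x) = C1*exp(-x) + C2*exp(x)


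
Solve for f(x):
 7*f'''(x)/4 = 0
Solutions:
 f(x) = C1 + C2*x + C3*x^2


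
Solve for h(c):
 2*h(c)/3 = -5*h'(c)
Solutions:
 h(c) = C1*exp(-2*c/15)


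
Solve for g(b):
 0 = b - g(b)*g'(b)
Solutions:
 g(b) = -sqrt(C1 + b^2)
 g(b) = sqrt(C1 + b^2)


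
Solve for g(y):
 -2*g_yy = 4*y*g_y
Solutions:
 g(y) = C1 + C2*erf(y)


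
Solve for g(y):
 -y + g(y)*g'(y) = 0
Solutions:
 g(y) = -sqrt(C1 + y^2)
 g(y) = sqrt(C1 + y^2)


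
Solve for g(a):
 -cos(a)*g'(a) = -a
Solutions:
 g(a) = C1 + Integral(a/cos(a), a)


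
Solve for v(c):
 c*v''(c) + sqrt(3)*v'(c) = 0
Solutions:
 v(c) = C1 + C2*c^(1 - sqrt(3))


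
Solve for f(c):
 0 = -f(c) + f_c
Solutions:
 f(c) = C1*exp(c)


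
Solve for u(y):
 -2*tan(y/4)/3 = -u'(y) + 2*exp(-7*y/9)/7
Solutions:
 u(y) = C1 + 4*log(tan(y/4)^2 + 1)/3 - 18*exp(-7*y/9)/49


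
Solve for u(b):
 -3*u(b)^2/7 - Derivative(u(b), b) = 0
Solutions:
 u(b) = 7/(C1 + 3*b)


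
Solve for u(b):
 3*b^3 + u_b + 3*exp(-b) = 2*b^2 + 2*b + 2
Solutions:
 u(b) = C1 - 3*b^4/4 + 2*b^3/3 + b^2 + 2*b + 3*exp(-b)


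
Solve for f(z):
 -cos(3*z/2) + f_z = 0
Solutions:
 f(z) = C1 + 2*sin(3*z/2)/3


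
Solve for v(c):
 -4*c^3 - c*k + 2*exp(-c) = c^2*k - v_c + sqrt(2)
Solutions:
 v(c) = C1 + c^4 + c^3*k/3 + c^2*k/2 + sqrt(2)*c + 2*exp(-c)
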